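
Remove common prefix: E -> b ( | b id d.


Common prefix: 'b'
Factored: E -> b E', E' -> ( | id d


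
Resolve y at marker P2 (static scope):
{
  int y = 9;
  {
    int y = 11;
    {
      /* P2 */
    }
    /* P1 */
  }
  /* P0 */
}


P2's block does not declare y; resolves to the enclosing declaration at depth 1
y = 11


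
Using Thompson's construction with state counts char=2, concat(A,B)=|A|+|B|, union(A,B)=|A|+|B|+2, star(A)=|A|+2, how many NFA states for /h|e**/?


Syntax tree has 2 char leaf(s), 1 union(s), 2 star(s)
chars contribute 2×2 = 4; each union adds +2; each star adds +2
Total: 4 + 2 + 4 = 10 states


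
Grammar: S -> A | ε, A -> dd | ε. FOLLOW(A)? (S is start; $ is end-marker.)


$ ∈ FOLLOW(S). For each A -> αBβ: add FIRST(β)\{ε} to FOLLOW(B); if β nullable, add FOLLOW(A).
FOLLOW(A) = {$}


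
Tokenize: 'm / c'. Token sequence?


Scan left to right, longest-match per lexeme
Tokens: ID(m), OP(/), ID(c)


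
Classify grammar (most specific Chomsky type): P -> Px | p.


Left-linear: every RHS is a terminal or one nonterminal followed by a terminal
Classification: Type 3 (Regular)


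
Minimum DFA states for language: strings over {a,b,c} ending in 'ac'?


Track the longest suffix of input matching a prefix of 'ac': 3 classes (prefixes of length 0..2)
Minimal DFA: 3 states


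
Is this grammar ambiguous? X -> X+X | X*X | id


'id+id*id' has two parse trees (no precedence encoded between + and *)
Ambiguous


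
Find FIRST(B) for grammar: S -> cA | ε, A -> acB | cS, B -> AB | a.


Per alternative of B: FIRST(AB) = {a, c}; FIRST(a) = {a}
FIRST(B) = {a, c}


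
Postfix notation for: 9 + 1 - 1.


Left to right (same or higher precedence on left)
Postfix: 9 1 + 1 -


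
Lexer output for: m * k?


Scan left to right, longest-match per lexeme
Tokens: ID(m), OP(*), ID(k)


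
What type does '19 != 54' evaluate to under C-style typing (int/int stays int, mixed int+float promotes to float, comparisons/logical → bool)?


Operand types: int != int
Rule: comparison yields bool
Result type: bool


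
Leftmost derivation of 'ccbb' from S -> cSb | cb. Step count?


Derivation: S => cSb => ccbb
Steps: 2


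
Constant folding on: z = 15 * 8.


15 * 8 = 120 at compile time
Optimized: z = 120


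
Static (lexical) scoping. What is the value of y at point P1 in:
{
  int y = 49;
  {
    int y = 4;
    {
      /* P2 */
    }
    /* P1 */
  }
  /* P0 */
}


y declared in the same block as P1
y = 4


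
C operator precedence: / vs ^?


'/' is multiplicative (level 10); '^' is bitwise XOR (level 4)
Higher level binds tighter
'/' has higher precedence than '^'


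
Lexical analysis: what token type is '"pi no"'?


Pattern: double-quoted sequence
Type: STRING_LITERAL


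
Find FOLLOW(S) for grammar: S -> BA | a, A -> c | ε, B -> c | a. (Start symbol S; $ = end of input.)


$ ∈ FOLLOW(S). For each A -> αBβ: add FIRST(β)\{ε} to FOLLOW(B); if β nullable, add FOLLOW(A).
FOLLOW(S) = {$}


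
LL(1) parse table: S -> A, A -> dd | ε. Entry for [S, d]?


For [S, d]: 'd' ∈ FIRST(A)
Entry: S -> A


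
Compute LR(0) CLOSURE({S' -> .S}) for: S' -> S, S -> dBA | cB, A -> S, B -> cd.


Start: S' -> .S
For each item with dot before a nonterminal B, add B -> .γ for every B-production
Closure: [S' -> .S, S -> .dBA, S -> .cB]


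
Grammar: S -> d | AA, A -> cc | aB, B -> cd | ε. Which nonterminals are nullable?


A nonterminal is nullable iff some alternative derives ε (directly, or every symbol in it is nullable)
Nullable: {B}


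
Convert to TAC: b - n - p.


Break into single-operator statements:
t1 = b - n
t2 = t1 - p


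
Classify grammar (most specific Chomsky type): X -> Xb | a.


Left-linear: every RHS is a terminal or one nonterminal followed by a terminal
Classification: Type 3 (Regular)


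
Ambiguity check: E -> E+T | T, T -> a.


precedence layered via separate nonterminal T: deterministic
Unambiguous


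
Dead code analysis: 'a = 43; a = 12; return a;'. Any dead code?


first assignment to a is overwritten before any read
Dead: 'a = 43'


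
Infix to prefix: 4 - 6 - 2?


left-to-right (same/higher precedence on left): tree is (- (- 4 6) 2)
Prefix: - - 4 6 2


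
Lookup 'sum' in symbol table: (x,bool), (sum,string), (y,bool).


Lookup 'sum' → type string


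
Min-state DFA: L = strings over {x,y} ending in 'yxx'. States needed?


Track the longest suffix of input matching a prefix of 'yxx': 4 classes (prefixes of length 0..3)
Minimal DFA: 4 states


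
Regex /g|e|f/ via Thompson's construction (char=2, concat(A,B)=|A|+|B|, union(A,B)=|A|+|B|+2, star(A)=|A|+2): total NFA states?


Syntax tree has 3 char leaf(s), 2 union(s), 0 star(s)
chars contribute 3×2 = 6; each union adds +2; each star adds +2
Total: 6 + 4 + 0 = 10 states


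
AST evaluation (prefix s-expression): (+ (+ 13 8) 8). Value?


Evaluate inner: (+ 13 8) = 21
Evaluate root: (+ 21 8) = 29
Result: 29


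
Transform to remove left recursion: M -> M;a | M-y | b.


Left-recursive alternatives: M;a, M-y; non-recursive: b
Introduce M': M -> bM', M' -> ;aM' | -yM' | ε


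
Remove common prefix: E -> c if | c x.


Common prefix: 'c'
Factored: E -> c E', E' -> if | x


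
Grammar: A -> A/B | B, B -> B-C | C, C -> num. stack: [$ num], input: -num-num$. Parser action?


'num' on top is the handle for C -> num
Action: reduce (C -> num)


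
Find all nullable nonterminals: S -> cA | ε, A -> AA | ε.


A nonterminal is nullable iff some alternative derives ε (directly, or every symbol in it is nullable)
Nullable: {A, S}


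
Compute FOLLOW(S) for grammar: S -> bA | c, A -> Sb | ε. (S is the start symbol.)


$ ∈ FOLLOW(S). For each A -> αBβ: add FIRST(β)\{ε} to FOLLOW(B); if β nullable, add FOLLOW(A).
FOLLOW(S) = {$, b}


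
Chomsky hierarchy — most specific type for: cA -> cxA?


LHS has context (more than one symbol) and |LHS| ≤ |RHS|
Classification: Type 1 (Context-Sensitive)


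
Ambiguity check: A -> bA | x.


right-linear, alternatives start with distinct terminals 'b' vs 'x': unique leftmost derivation
Unambiguous


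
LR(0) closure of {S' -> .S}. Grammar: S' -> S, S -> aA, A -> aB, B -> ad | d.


Start: S' -> .S
For each item with dot before a nonterminal B, add B -> .γ for every B-production
Closure: [S' -> .S, S -> .aA]


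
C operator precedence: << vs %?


'%' is multiplicative (level 10); '<<' is shift (level 8)
Higher level binds tighter
'%' has higher precedence than '<<'


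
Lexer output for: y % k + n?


Scan left to right, longest-match per lexeme
Tokens: ID(y), OP(%), ID(k), OP(+), ID(n)


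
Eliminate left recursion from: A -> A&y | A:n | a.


Left-recursive alternatives: A&y, A:n; non-recursive: a
Introduce A': A -> aA', A' -> &yA' | :nA' | ε


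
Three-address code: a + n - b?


Break into single-operator statements:
t1 = a + n
t2 = t1 - b


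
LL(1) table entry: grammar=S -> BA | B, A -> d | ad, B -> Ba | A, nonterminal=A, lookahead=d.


For [A, d]: 'd' ∈ FIRST(d)
Entry: A -> d


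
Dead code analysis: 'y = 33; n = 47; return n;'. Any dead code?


y is assigned but never read
Dead: 'y = 33'


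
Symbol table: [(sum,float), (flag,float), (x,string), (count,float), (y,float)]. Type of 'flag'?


Lookup 'flag' → type float


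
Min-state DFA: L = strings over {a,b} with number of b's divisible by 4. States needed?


Track (count of b) mod 4: states 0..3, accept at 0
Minimal DFA: 4 states


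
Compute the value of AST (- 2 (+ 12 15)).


Evaluate inner: (+ 12 15) = 27
Evaluate root: (- 2 27) = -25
Result: -25


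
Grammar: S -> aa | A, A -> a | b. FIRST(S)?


Per alternative of S: FIRST(aa) = {a}; FIRST(A) = {a, b}
FIRST(S) = {a, b}


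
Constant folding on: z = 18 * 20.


18 * 20 = 360 at compile time
Optimized: z = 360


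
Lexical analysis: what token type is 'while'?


Pattern: reserved word
Type: KEYWORD


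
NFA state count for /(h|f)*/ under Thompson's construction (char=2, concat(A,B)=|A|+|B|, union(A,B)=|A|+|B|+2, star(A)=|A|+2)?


Syntax tree has 2 char leaf(s), 1 union(s), 1 star(s)
chars contribute 2×2 = 4; each union adds +2; each star adds +2
Total: 4 + 2 + 2 = 8 states


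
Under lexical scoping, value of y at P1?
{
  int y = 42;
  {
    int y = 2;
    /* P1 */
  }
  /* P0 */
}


y declared in the same block as P1
y = 2


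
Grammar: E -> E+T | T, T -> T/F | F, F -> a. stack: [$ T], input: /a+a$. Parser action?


shift '/' to continue T -> T/F
Action: shift


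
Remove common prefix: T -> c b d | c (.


Common prefix: 'c'
Factored: T -> c T', T' -> b d | (


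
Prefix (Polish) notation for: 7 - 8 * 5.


'*' binds tighter: tree is (- 7 (* 8 5))
Prefix: - 7 * 8 5


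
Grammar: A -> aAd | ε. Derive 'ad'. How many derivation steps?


Derivation: A => aAd => ad
Steps: 2


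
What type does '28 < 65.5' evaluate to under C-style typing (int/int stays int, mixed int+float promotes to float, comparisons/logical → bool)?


Operand types: int < float
Rule: comparison yields bool
Result type: bool


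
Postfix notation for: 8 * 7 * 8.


Left to right (same or higher precedence on left)
Postfix: 8 7 * 8 *


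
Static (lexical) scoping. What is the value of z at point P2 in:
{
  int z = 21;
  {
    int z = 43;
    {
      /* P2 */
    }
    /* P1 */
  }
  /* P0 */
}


P2's block does not declare z; resolves to the enclosing declaration at depth 1
z = 43


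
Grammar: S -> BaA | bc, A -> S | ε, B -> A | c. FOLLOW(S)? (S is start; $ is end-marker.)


$ ∈ FOLLOW(S). For each A -> αBβ: add FIRST(β)\{ε} to FOLLOW(B); if β nullable, add FOLLOW(A).
FOLLOW(S) = {$, a}


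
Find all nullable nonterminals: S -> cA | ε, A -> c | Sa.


A nonterminal is nullable iff some alternative derives ε (directly, or every symbol in it is nullable)
Nullable: {S}


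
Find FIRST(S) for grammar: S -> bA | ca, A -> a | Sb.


Per alternative of S: FIRST(bA) = {b}; FIRST(ca) = {c}
FIRST(S) = {b, c}


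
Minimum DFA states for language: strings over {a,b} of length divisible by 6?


Track length mod 6: states 0..5, accept at 0
Minimal DFA: 6 states


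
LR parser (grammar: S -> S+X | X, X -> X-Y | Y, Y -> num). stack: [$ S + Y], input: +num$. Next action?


'Y' (not preceded by X-) is the handle for X -> Y
Action: reduce (X -> Y)


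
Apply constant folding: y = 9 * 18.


9 * 18 = 162 at compile time
Optimized: y = 162


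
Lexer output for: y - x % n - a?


Scan left to right, longest-match per lexeme
Tokens: ID(y), OP(-), ID(x), OP(%), ID(n), OP(-), ID(a)


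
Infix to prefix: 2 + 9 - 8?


left-to-right (same/higher precedence on left): tree is (- (+ 2 9) 8)
Prefix: - + 2 9 8


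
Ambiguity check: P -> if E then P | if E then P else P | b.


dangling else: 'if E then if E then b else b' parses two ways
Ambiguous


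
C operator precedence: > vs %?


'%' is multiplicative (level 10); '>' is relational (level 7)
Higher level binds tighter
'%' has higher precedence than '>'


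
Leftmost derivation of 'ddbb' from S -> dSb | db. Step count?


Derivation: S => dSb => ddbb
Steps: 2


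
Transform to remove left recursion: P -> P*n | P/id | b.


Left-recursive alternatives: P*n, P/id; non-recursive: b
Introduce P': P -> bP', P' -> *nP' | /idP' | ε


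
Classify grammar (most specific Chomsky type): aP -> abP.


LHS has context (more than one symbol) and |LHS| ≤ |RHS|
Classification: Type 1 (Context-Sensitive)


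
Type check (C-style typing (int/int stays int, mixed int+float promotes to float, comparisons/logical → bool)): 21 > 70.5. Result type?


Operand types: int > float
Rule: comparison yields bool
Result type: bool


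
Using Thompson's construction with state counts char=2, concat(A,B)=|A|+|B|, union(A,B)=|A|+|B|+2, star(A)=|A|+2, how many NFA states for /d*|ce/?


Syntax tree has 3 char leaf(s), 1 union(s), 1 star(s)
chars contribute 3×2 = 6; each union adds +2; each star adds +2
Total: 6 + 2 + 2 = 10 states


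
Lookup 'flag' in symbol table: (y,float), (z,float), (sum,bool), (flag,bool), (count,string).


Lookup 'flag' → type bool


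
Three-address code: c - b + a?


Break into single-operator statements:
t1 = c - b
t2 = t1 + a


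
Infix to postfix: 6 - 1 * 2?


* has higher precedence, evaluate 1*2 first
Postfix: 6 1 2 * -


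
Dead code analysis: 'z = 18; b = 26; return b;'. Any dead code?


z is assigned but never read
Dead: 'z = 18'


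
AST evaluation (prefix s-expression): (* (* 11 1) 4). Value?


Evaluate inner: (* 11 1) = 11
Evaluate root: (* 11 4) = 44
Result: 44


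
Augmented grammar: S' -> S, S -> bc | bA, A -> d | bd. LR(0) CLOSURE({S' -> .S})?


Start: S' -> .S
For each item with dot before a nonterminal B, add B -> .γ for every B-production
Closure: [S' -> .S, S -> .bc, S -> .bA]


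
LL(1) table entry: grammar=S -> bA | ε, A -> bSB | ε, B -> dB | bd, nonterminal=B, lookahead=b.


For [B, b]: 'b' ∈ FIRST(bd)
Entry: B -> bd


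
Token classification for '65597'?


Pattern: digits only
Type: INTEGER_LITERAL


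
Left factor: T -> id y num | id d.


Common prefix: 'id'
Factored: T -> id T', T' -> y num | d


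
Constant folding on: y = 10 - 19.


10 - 19 = -9 at compile time
Optimized: y = -9


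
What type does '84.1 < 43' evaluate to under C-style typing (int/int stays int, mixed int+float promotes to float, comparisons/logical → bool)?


Operand types: float < int
Rule: comparison yields bool
Result type: bool


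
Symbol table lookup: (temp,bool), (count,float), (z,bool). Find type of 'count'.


Lookup 'count' → type float


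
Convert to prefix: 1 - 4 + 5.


left-to-right (same/higher precedence on left): tree is (+ (- 1 4) 5)
Prefix: + - 1 4 5


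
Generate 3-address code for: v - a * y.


Break into single-operator statements:
t1 = a * y
t2 = v - t1


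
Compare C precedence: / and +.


'/' is multiplicative (level 10); '+' is additive (level 9)
Higher level binds tighter
'/' has higher precedence than '+'


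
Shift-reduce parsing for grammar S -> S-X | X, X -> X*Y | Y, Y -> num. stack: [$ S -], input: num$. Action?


no handle ('S-' is not any RHS); shift 'num'
Action: shift


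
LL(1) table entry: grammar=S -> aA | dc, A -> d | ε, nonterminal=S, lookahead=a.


For [S, a]: 'a' ∈ FIRST(aA)
Entry: S -> aA


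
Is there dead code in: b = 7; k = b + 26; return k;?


b is read by k's definition; k is returned
No dead code


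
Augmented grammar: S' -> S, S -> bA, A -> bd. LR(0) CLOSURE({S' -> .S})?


Start: S' -> .S
For each item with dot before a nonterminal B, add B -> .γ for every B-production
Closure: [S' -> .S, S -> .bA]


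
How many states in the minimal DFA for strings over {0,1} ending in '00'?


Track the longest suffix of input matching a prefix of '00': 3 classes (prefixes of length 0..2)
Minimal DFA: 3 states


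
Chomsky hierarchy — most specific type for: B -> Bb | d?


Left-linear: every RHS is a terminal or one nonterminal followed by a terminal
Classification: Type 3 (Regular)


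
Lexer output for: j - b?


Scan left to right, longest-match per lexeme
Tokens: ID(j), OP(-), ID(b)


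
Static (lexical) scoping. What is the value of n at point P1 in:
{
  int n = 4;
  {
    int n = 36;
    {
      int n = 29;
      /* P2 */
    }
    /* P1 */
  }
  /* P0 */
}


n declared in the same block as P1
n = 36


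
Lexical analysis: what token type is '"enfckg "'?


Pattern: double-quoted sequence
Type: STRING_LITERAL


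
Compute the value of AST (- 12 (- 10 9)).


Evaluate inner: (- 10 9) = 1
Evaluate root: (- 12 1) = 11
Result: 11


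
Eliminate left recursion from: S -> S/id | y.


Left-recursive alternatives: S/id; non-recursive: y
Introduce S': S -> yS', S' -> /idS' | ε


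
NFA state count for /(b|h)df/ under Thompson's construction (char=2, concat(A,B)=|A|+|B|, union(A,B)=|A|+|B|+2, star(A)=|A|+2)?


Syntax tree has 4 char leaf(s), 1 union(s), 0 star(s)
chars contribute 4×2 = 8; each union adds +2; each star adds +2
Total: 8 + 2 + 0 = 10 states


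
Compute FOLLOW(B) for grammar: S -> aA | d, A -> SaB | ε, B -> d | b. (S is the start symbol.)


$ ∈ FOLLOW(S). For each A -> αBβ: add FIRST(β)\{ε} to FOLLOW(B); if β nullable, add FOLLOW(A).
FOLLOW(B) = {$, a}


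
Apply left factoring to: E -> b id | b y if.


Common prefix: 'b'
Factored: E -> b E', E' -> id | y if


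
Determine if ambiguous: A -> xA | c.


right-linear, alternatives start with distinct terminals 'x' vs 'c': unique leftmost derivation
Unambiguous


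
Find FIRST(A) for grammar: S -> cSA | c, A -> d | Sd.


Per alternative of A: FIRST(d) = {d}; FIRST(Sd) = {c}
FIRST(A) = {c, d}


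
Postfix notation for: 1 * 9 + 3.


Left to right (same or higher precedence on left)
Postfix: 1 9 * 3 +


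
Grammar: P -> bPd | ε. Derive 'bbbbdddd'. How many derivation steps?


Derivation: P => bPd => bbPdd => bbbPddd => bbbbPdddd => bbbbdddd
Steps: 5


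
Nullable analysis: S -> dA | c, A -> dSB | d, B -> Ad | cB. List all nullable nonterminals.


A nonterminal is nullable iff some alternative derives ε (directly, or every symbol in it is nullable)
Nullable: {}


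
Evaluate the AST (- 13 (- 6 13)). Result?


Evaluate inner: (- 6 13) = -7
Evaluate root: (- 13 -7) = 20
Result: 20


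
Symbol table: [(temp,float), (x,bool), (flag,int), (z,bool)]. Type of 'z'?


Lookup 'z' → type bool


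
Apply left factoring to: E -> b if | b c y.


Common prefix: 'b'
Factored: E -> b E', E' -> if | c y


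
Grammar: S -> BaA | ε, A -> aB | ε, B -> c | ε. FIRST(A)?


Per alternative of A: FIRST(aB) = {a}; FIRST(ε) = {ε}
FIRST(A) = {a, ε}


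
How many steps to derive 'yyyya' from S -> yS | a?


Derivation: S => yS => yyS => yyyS => yyyyS => yyyya
Steps: 5


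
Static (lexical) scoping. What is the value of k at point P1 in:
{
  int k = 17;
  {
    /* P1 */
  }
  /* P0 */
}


P1's block does not declare k; resolves to the enclosing declaration at depth 0
k = 17


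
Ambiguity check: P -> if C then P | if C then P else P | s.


dangling else: 'if C then if C then s else s' parses two ways
Ambiguous


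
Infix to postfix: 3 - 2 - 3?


Left to right (same or higher precedence on left)
Postfix: 3 2 - 3 -


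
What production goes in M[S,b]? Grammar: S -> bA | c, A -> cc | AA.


For [S, b]: 'b' ∈ FIRST(bA)
Entry: S -> bA


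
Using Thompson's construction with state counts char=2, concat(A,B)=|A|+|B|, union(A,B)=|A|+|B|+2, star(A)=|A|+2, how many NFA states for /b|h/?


Syntax tree has 2 char leaf(s), 1 union(s), 0 star(s)
chars contribute 2×2 = 4; each union adds +2; each star adds +2
Total: 4 + 2 + 0 = 6 states


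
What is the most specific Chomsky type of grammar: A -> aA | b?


Right-linear: every RHS is a terminal or a terminal followed by one nonterminal
Classification: Type 3 (Regular)


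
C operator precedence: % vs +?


'%' is multiplicative (level 10); '+' is additive (level 9)
Higher level binds tighter
'%' has higher precedence than '+'


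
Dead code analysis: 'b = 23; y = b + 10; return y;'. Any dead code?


b is read by y's definition; y is returned
No dead code


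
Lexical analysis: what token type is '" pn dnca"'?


Pattern: double-quoted sequence
Type: STRING_LITERAL


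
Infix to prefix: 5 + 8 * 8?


'*' binds tighter: tree is (+ 5 (* 8 8))
Prefix: + 5 * 8 8


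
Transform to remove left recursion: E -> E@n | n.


Left-recursive alternatives: E@n; non-recursive: n
Introduce E': E -> nE', E' -> @nE' | ε


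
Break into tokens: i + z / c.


Scan left to right, longest-match per lexeme
Tokens: ID(i), OP(+), ID(z), OP(/), ID(c)


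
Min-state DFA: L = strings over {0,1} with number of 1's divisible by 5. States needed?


Track (count of 1) mod 5: states 0..4, accept at 0
Minimal DFA: 5 states


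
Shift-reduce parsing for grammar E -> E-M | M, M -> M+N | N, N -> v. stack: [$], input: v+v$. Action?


no handle on stack; shift 'v'
Action: shift


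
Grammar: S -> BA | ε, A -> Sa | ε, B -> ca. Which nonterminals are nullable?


A nonterminal is nullable iff some alternative derives ε (directly, or every symbol in it is nullable)
Nullable: {A, S}


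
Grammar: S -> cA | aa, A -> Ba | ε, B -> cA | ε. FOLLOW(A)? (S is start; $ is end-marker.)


$ ∈ FOLLOW(S). For each A -> αBβ: add FIRST(β)\{ε} to FOLLOW(B); if β nullable, add FOLLOW(A).
FOLLOW(A) = {$, a}


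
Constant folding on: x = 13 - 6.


13 - 6 = 7 at compile time
Optimized: x = 7


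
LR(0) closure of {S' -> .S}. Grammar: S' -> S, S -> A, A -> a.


Start: S' -> .S
For each item with dot before a nonterminal B, add B -> .γ for every B-production
Closure: [S' -> .S, S -> .A, A -> .a]


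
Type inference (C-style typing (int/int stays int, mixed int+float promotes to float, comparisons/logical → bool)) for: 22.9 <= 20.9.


Operand types: float <= float
Rule: comparison yields bool
Result type: bool


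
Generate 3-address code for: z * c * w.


Break into single-operator statements:
t1 = z * c
t2 = t1 * w


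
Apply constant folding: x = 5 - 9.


5 - 9 = -4 at compile time
Optimized: x = -4


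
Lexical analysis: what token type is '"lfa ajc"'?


Pattern: double-quoted sequence
Type: STRING_LITERAL


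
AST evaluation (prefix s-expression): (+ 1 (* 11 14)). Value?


Evaluate inner: (* 11 14) = 154
Evaluate root: (+ 1 154) = 155
Result: 155


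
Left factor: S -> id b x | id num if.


Common prefix: 'id'
Factored: S -> id S', S' -> b x | num if


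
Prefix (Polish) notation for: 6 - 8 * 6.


'*' binds tighter: tree is (- 6 (* 8 6))
Prefix: - 6 * 8 6


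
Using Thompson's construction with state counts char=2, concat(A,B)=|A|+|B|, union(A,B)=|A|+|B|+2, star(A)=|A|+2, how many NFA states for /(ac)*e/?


Syntax tree has 3 char leaf(s), 0 union(s), 1 star(s)
chars contribute 3×2 = 6; each union adds +2; each star adds +2
Total: 6 + 0 + 2 = 8 states


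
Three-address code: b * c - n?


Break into single-operator statements:
t1 = b * c
t2 = t1 - n


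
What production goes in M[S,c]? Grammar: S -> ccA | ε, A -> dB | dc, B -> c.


For [S, c]: 'c' ∈ FIRST(ccA)
Entry: S -> ccA


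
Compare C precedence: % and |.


'%' is multiplicative (level 10); '|' is bitwise OR (level 3)
Higher level binds tighter
'%' has higher precedence than '|'


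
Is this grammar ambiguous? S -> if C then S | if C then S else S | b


dangling else: 'if C then if C then b else b' parses two ways
Ambiguous


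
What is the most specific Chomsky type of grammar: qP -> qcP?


LHS has context (more than one symbol) and |LHS| ≤ |RHS|
Classification: Type 1 (Context-Sensitive)


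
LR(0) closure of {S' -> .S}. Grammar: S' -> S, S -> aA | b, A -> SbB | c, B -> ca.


Start: S' -> .S
For each item with dot before a nonterminal B, add B -> .γ for every B-production
Closure: [S' -> .S, S -> .aA, S -> .b]


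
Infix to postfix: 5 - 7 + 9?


Left to right (same or higher precedence on left)
Postfix: 5 7 - 9 +


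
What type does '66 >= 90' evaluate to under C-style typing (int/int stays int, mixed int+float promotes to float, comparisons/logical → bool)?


Operand types: int >= int
Rule: comparison yields bool
Result type: bool


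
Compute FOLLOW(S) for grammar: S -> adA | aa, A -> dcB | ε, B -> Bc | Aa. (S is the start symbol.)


$ ∈ FOLLOW(S). For each A -> αBβ: add FIRST(β)\{ε} to FOLLOW(B); if β nullable, add FOLLOW(A).
FOLLOW(S) = {$}


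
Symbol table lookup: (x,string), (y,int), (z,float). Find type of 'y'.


Lookup 'y' → type int


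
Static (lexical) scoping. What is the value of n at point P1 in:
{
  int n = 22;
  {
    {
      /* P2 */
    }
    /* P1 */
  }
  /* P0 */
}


P1's block does not declare n; resolves to the enclosing declaration at depth 0
n = 22


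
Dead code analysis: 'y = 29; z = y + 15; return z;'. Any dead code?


y is read by z's definition; z is returned
No dead code


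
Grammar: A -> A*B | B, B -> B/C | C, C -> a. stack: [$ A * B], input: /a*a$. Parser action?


'/' can extend B; shift to build B -> B/C
Action: shift


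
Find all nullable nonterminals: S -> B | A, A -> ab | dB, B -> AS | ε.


A nonterminal is nullable iff some alternative derives ε (directly, or every symbol in it is nullable)
Nullable: {B, S}


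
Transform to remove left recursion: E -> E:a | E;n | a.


Left-recursive alternatives: E:a, E;n; non-recursive: a
Introduce E': E -> aE', E' -> :aE' | ;nE' | ε


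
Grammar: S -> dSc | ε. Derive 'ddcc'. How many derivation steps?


Derivation: S => dSc => ddScc => ddcc
Steps: 3


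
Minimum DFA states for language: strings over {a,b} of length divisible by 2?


Track length mod 2: states 0..1, accept at 0
Minimal DFA: 2 states


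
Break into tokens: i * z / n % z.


Scan left to right, longest-match per lexeme
Tokens: ID(i), OP(*), ID(z), OP(/), ID(n), OP(%), ID(z)


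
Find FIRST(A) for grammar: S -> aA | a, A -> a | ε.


Per alternative of A: FIRST(a) = {a}; FIRST(ε) = {ε}
FIRST(A) = {a, ε}


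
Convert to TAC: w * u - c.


Break into single-operator statements:
t1 = w * u
t2 = t1 - c


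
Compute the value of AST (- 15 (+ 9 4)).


Evaluate inner: (+ 9 4) = 13
Evaluate root: (- 15 13) = 2
Result: 2


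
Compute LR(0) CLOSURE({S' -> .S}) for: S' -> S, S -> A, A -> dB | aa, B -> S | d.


Start: S' -> .S
For each item with dot before a nonterminal B, add B -> .γ for every B-production
Closure: [S' -> .S, S -> .A, A -> .dB, A -> .aa]


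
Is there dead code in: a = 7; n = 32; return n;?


a is assigned but never read
Dead: 'a = 7'


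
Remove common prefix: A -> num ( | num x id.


Common prefix: 'num'
Factored: A -> num A', A' -> ( | x id


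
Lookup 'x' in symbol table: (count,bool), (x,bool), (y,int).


Lookup 'x' → type bool


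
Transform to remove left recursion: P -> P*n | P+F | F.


Left-recursive alternatives: P*n, P+F; non-recursive: F
Introduce P': P -> FP', P' -> *nP' | +FP' | ε


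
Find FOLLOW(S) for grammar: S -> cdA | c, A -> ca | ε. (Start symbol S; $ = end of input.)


$ ∈ FOLLOW(S). For each A -> αBβ: add FIRST(β)\{ε} to FOLLOW(B); if β nullable, add FOLLOW(A).
FOLLOW(S) = {$}


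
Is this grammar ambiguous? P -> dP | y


right-linear, alternatives start with distinct terminals 'd' vs 'y': unique leftmost derivation
Unambiguous


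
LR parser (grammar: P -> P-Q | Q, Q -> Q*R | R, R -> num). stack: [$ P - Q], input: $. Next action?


handle 'P-Q' on top; lookahead ∈ FOLLOW(P) = {-, $}
Action: reduce (P -> P-Q)


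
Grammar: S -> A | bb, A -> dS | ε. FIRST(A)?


Per alternative of A: FIRST(dS) = {d}; FIRST(ε) = {ε}
FIRST(A) = {d, ε}


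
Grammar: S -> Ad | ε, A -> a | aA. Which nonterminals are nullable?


A nonterminal is nullable iff some alternative derives ε (directly, or every symbol in it is nullable)
Nullable: {S}


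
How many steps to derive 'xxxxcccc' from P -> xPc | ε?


Derivation: P => xPc => xxPcc => xxxPccc => xxxxPcccc => xxxxcccc
Steps: 5


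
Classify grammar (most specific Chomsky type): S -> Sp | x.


Left-linear: every RHS is a terminal or one nonterminal followed by a terminal
Classification: Type 3 (Regular)


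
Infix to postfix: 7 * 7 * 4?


Left to right (same or higher precedence on left)
Postfix: 7 7 * 4 *


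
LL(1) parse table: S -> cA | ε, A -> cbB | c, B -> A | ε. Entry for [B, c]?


For [B, c]: 'c' ∈ FIRST(A)
Entry: B -> A


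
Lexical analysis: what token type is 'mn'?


Pattern: letter/underscore followed by alphanumerics, not a keyword
Type: IDENTIFIER


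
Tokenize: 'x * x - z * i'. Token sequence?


Scan left to right, longest-match per lexeme
Tokens: ID(x), OP(*), ID(x), OP(-), ID(z), OP(*), ID(i)


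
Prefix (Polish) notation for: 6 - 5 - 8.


left-to-right (same/higher precedence on left): tree is (- (- 6 5) 8)
Prefix: - - 6 5 8


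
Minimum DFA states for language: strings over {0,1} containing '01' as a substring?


KMP-style automaton: 2 progress states + 1 absorbing accept = 3
Minimal DFA: 3 states


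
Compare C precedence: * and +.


'*' is multiplicative (level 10); '+' is additive (level 9)
Higher level binds tighter
'*' has higher precedence than '+'


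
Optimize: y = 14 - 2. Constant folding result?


14 - 2 = 12 at compile time
Optimized: y = 12


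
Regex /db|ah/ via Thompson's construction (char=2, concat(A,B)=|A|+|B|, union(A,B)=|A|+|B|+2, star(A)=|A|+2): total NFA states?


Syntax tree has 4 char leaf(s), 1 union(s), 0 star(s)
chars contribute 4×2 = 8; each union adds +2; each star adds +2
Total: 8 + 2 + 0 = 10 states


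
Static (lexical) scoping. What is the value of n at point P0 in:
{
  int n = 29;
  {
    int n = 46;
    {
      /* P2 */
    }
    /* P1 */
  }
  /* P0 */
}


n declared in the same block as P0
n = 29


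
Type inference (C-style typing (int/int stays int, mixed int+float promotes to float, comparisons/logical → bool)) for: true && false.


Operand types: bool && bool
Rule: logical operators take bool operands and yield bool
Result type: bool


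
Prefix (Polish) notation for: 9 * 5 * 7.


left-to-right (same/higher precedence on left): tree is (* (* 9 5) 7)
Prefix: * * 9 5 7


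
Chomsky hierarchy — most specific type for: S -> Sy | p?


Left-linear: every RHS is a terminal or one nonterminal followed by a terminal
Classification: Type 3 (Regular)


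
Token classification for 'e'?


Pattern: letter/underscore followed by alphanumerics, not a keyword
Type: IDENTIFIER


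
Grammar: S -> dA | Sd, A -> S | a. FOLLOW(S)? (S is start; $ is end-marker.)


$ ∈ FOLLOW(S). For each A -> αBβ: add FIRST(β)\{ε} to FOLLOW(B); if β nullable, add FOLLOW(A).
FOLLOW(S) = {$, d}


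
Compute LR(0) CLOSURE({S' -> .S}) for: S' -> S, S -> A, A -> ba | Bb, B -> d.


Start: S' -> .S
For each item with dot before a nonterminal B, add B -> .γ for every B-production
Closure: [S' -> .S, S -> .A, A -> .ba, A -> .Bb, B -> .d]


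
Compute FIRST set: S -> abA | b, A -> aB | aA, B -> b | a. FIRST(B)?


Per alternative of B: FIRST(b) = {b}; FIRST(a) = {a}
FIRST(B) = {a, b}


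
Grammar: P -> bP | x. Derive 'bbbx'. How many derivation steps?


Derivation: P => bP => bbP => bbbP => bbbx
Steps: 4


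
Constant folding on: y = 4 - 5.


4 - 5 = -1 at compile time
Optimized: y = -1


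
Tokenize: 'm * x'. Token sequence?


Scan left to right, longest-match per lexeme
Tokens: ID(m), OP(*), ID(x)


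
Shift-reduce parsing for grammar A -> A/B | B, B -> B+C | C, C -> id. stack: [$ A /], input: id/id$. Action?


no handle ('A/' is not any RHS); shift 'id'
Action: shift


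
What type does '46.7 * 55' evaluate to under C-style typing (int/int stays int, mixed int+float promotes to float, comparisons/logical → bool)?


Operand types: float * int
Rule: mixed int/float promotes to float; int/int stays int
Result type: float


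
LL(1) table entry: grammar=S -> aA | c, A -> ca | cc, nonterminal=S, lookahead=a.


For [S, a]: 'a' ∈ FIRST(aA)
Entry: S -> aA


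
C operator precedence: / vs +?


'/' is multiplicative (level 10); '+' is additive (level 9)
Higher level binds tighter
'/' has higher precedence than '+'


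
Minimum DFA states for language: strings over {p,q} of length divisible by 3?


Track length mod 3: states 0..2, accept at 0
Minimal DFA: 3 states


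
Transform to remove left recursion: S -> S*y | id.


Left-recursive alternatives: S*y; non-recursive: id
Introduce S': S -> idS', S' -> *yS' | ε


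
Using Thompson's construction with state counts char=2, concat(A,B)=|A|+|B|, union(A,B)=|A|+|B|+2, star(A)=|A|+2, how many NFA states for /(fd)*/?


Syntax tree has 2 char leaf(s), 0 union(s), 1 star(s)
chars contribute 2×2 = 4; each union adds +2; each star adds +2
Total: 4 + 0 + 2 = 6 states


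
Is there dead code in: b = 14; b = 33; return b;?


first assignment to b is overwritten before any read
Dead: 'b = 14'


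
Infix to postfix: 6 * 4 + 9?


Left to right (same or higher precedence on left)
Postfix: 6 4 * 9 +


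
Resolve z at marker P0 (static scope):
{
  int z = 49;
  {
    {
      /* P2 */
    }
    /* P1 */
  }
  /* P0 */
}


z declared in the same block as P0
z = 49


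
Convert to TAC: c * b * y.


Break into single-operator statements:
t1 = c * b
t2 = t1 * y


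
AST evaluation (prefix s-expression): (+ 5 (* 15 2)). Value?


Evaluate inner: (* 15 2) = 30
Evaluate root: (+ 5 30) = 35
Result: 35


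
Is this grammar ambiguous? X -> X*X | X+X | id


'id*id+id' has two parse trees (no precedence encoded between * and +)
Ambiguous


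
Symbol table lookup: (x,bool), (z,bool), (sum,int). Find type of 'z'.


Lookup 'z' → type bool


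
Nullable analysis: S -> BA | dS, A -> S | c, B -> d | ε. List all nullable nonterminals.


A nonterminal is nullable iff some alternative derives ε (directly, or every symbol in it is nullable)
Nullable: {B}


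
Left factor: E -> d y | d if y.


Common prefix: 'd'
Factored: E -> d E', E' -> y | if y


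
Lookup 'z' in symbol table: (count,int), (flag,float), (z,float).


Lookup 'z' → type float


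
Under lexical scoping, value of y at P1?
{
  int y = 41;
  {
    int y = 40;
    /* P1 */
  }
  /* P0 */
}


y declared in the same block as P1
y = 40


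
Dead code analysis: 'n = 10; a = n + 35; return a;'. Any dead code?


n is read by a's definition; a is returned
No dead code


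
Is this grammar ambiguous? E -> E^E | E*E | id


'id^id*id' has two parse trees (no precedence encoded between ^ and *)
Ambiguous


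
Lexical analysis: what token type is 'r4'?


Pattern: letter/underscore followed by alphanumerics, not a keyword
Type: IDENTIFIER


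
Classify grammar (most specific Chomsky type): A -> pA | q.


Right-linear: every RHS is a terminal or a terminal followed by one nonterminal
Classification: Type 3 (Regular)


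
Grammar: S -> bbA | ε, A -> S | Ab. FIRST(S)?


Per alternative of S: FIRST(bbA) = {b}; FIRST(ε) = {ε}
FIRST(S) = {b, ε}


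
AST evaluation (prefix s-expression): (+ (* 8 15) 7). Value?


Evaluate inner: (* 8 15) = 120
Evaluate root: (+ 120 7) = 127
Result: 127


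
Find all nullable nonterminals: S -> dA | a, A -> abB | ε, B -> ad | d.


A nonterminal is nullable iff some alternative derives ε (directly, or every symbol in it is nullable)
Nullable: {A}


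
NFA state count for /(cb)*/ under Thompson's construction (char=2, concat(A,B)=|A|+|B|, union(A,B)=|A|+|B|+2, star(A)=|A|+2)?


Syntax tree has 2 char leaf(s), 0 union(s), 1 star(s)
chars contribute 2×2 = 4; each union adds +2; each star adds +2
Total: 4 + 0 + 2 = 6 states


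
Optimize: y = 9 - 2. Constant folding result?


9 - 2 = 7 at compile time
Optimized: y = 7


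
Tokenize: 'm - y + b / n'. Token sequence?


Scan left to right, longest-match per lexeme
Tokens: ID(m), OP(-), ID(y), OP(+), ID(b), OP(/), ID(n)


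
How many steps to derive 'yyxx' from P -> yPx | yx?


Derivation: P => yPx => yyxx
Steps: 2


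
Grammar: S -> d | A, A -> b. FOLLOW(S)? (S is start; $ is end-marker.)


$ ∈ FOLLOW(S). For each A -> αBβ: add FIRST(β)\{ε} to FOLLOW(B); if β nullable, add FOLLOW(A).
FOLLOW(S) = {$}


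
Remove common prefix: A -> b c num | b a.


Common prefix: 'b'
Factored: A -> b A', A' -> c num | a


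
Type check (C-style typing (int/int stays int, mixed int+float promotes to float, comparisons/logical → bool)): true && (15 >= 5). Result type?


Operand types: bool && bool
Rule: logical operators take bool operands and yield bool
Result type: bool


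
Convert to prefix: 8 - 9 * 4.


'*' binds tighter: tree is (- 8 (* 9 4))
Prefix: - 8 * 9 4


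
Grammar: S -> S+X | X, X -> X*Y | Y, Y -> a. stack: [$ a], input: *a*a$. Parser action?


'a' on top is the handle for Y -> a
Action: reduce (Y -> a)


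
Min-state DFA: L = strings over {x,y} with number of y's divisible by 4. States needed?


Track (count of y) mod 4: states 0..3, accept at 0
Minimal DFA: 4 states


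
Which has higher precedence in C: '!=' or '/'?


'/' is multiplicative (level 10); '!=' is equality (level 6)
Higher level binds tighter
'/' has higher precedence than '!='


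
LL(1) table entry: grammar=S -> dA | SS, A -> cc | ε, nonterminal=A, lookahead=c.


For [A, c]: 'c' ∈ FIRST(cc)
Entry: A -> cc


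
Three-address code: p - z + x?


Break into single-operator statements:
t1 = p - z
t2 = t1 + x


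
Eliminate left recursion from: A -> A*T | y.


Left-recursive alternatives: A*T; non-recursive: y
Introduce A': A -> yA', A' -> *TA' | ε


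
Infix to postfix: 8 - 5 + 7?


Left to right (same or higher precedence on left)
Postfix: 8 5 - 7 +


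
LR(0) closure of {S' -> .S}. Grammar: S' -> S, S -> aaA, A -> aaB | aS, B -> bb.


Start: S' -> .S
For each item with dot before a nonterminal B, add B -> .γ for every B-production
Closure: [S' -> .S, S -> .aaA]


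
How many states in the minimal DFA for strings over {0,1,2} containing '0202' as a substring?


KMP-style automaton: 4 progress states + 1 absorbing accept = 5
Minimal DFA: 5 states


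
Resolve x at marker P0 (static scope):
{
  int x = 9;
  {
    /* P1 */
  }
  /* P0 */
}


x declared in the same block as P0
x = 9


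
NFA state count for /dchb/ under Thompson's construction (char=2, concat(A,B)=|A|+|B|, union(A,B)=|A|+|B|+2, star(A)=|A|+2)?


Syntax tree has 4 char leaf(s), 0 union(s), 0 star(s)
chars contribute 4×2 = 8; each union adds +2; each star adds +2
Total: 8 + 0 + 0 = 8 states


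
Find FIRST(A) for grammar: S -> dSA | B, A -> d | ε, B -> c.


Per alternative of A: FIRST(d) = {d}; FIRST(ε) = {ε}
FIRST(A) = {d, ε}


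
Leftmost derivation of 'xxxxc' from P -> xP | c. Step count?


Derivation: P => xP => xxP => xxxP => xxxxP => xxxxc
Steps: 5


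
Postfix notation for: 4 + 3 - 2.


Left to right (same or higher precedence on left)
Postfix: 4 3 + 2 -


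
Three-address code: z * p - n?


Break into single-operator statements:
t1 = z * p
t2 = t1 - n


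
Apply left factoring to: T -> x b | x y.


Common prefix: 'x'
Factored: T -> x T', T' -> b | y


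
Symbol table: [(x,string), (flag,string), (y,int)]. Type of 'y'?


Lookup 'y' → type int


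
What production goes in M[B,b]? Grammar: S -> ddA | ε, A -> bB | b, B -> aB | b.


For [B, b]: 'b' ∈ FIRST(b)
Entry: B -> b


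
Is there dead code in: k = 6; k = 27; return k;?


first assignment to k is overwritten before any read
Dead: 'k = 6'


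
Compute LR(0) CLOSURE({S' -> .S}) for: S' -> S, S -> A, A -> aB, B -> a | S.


Start: S' -> .S
For each item with dot before a nonterminal B, add B -> .γ for every B-production
Closure: [S' -> .S, S -> .A, A -> .aB]
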